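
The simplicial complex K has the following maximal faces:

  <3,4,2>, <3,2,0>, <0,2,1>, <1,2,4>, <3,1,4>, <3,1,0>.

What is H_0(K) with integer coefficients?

K has 5 vertices, 9 edges, 6 triangles.
rank ∂_0 = 0, rank ∂_1 = 4 ⇒ b_0 = 5 − 0 − 4 = 1; all invariant factors of ∂_1 are 1 so no torsion. So H_0 = Z.

H_0 ≅ Z.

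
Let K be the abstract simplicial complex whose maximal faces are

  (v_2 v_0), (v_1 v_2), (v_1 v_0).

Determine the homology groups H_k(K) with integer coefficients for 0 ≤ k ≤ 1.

Fix the vertex order v_0 < v_1 < v_2 and write every simplex with vertices in increasing order. Then dim K = 1 and the simplices of K are:

  0-simplices (3): [v_0], [v_1], [v_2]
  1-simplices (3): [v_0,v_1], [v_0,v_2], [v_1,v_2]

Hence C_0 ≅ Z^3, C_1 ≅ Z^3.

The boundary map ∂_1: C_1 → C_0 maps an edge to its endpoints' difference, ∂[p,q] = q − p. For instance
  ∂[v_0,v_2] = [v_2] − [v_0].
The resulting 3×3 matrix has rank 2, and its Smith normal form has invariant factors (1,1).

Computing H_k = (kernel of ∂_k) / (image of ∂_{k+1}):

  H_0: rank C_0 − rank ∂_1 = 3 − 2 = 1, and the invariant factors of ∂_1 are all 1, so H_0 ≅ Z.
  H_1: rank ker ∂_1 − rank ∂_2 = (3 − 2) − 0 = 1, and there is no ∂_2, so H_1 ≅ Z.

As a check, the Euler characteristic is 3 − 3 = 0, which agrees with 1 − 1 = 0.
(K is a triangulation of the circle S^1.)

H_0 = Z,  H_1 = Z.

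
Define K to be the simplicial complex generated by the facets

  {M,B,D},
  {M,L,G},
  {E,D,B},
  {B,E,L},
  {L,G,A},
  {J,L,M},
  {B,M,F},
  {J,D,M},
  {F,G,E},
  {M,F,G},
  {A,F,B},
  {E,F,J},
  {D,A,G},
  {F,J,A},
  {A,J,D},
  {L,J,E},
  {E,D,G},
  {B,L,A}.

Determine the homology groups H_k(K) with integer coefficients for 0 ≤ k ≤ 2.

H_0 = Z,  H_1 = Z^2,  H_2 = Z.

Take the total order A < B < D < E < F < G < J < L < M on the vertex set. Then K (dimension 2) consists of the simplices:

  0-simplices (9): A, B, D, E, F, G, J, L, M
  1-simplices (27): AB, AD, AF, AG, AJ, AL, BD, BE, BF, BL, BM, DE, DG, DJ, DM, EF, EG, EJ, EL, FG, FJ, FM, GL, GM, JL, JM, LM
  2-simplices (18): ABF, ABL, ADG, ADJ, AFJ, AGL, BDE, BDM, BEL, BFM, DEG, DJM, EFG, EFJ, EJL, FGM, GLM, JLM

Hence C_0 ≅ Z^9, C_1 ≅ Z^27, C_2 ≅ Z^18.

∂_1: C_1 → C_0 sends each edge [p,q] (with p < q) to q − p. For instance
  ∂BL = L − B.
The 9×27 boundary matrix has rank 8 and Smith normal form diag(1,1,1,1,1,1,1,1).

The boundary map ∂_2: C_2 → C_1 maps a triangle to the signed sum of its edges. For instance
  ∂ABL = BL − AL + AB,
  ∂FGM = GM − FM + FG.
The resulting 27×18 matrix has rank 17, and its Smith normal form has invariant factors (1,1,1,1,1,1,1,1,1,1,1,1,1,1,1,1,1).

Now H_k = ker ∂_k / im ∂_{k+1}, so:

  H_0: rank C_0 − rank ∂_1 = 9 − 8 = 1, and the invariant factors of ∂_1 are all 1, so H_0 ≅ Z.
  H_1: rank ker ∂_1 − rank ∂_2 = (27 − 8) − 17 = 2, and the invariant factors of ∂_2 are all 1, so H_1 ≅ Z^2.
  H_2: rank ker ∂_2 − rank ∂_3 = (18 − 17) − 0 = 1, and there is no ∂_3, so H_2 ≅ Z.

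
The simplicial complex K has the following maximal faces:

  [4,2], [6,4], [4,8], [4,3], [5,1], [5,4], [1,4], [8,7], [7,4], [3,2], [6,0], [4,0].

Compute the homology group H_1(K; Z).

Order the vertices as 0 < 1 < 2 < 3 < 4 < 5 < 6 < 7 < 8. Listing each simplex with vertices in this order, K has dimension 1 with simplices:

  0-simplices (9): [0], [1], [2], [3], [4], [5], [6], [7], [8]
  1-simplices (12): [0,4], [0,6], [1,4], [1,5], [2,3], [2,4], [3,4], [4,5], [4,6], [4,7], [4,8], [7,8]

giving chain groups C_0 ≅ Z^9, C_1 ≅ Z^12.

The boundary map ∂_1: C_1 → C_0 maps an edge to its endpoints' difference, ∂[p,q] = q − p. For instance
  ∂[0,4] = [4] − [0].
The resulting 9×12 matrix has rank 8, and its Smith normal form has invariant factors (1,1,1,1,1,1,1,1).

Computing H_k = (kernel of ∂_k) / (image of ∂_{k+1}):

  H_1: rank ker ∂_1 − rank ∂_2 = (12 − 8) − 0 = 4, and there is no ∂_2, so H_1 = Z^4.

H_1 ≅ Z^4.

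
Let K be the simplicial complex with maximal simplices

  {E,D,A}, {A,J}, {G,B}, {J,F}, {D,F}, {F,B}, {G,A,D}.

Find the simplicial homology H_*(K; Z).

K has 7 vertices, 10 edges, 2 triangles.
rank ∂_0 = 0, rank ∂_1 = 6 ⇒ b_0 = 7 − 0 − 6 = 1; all invariant factors of ∂_1 are 1 so no torsion. So H_0 = Z.
rank ∂_1 = 6, rank ∂_2 = 2 ⇒ b_1 = 10 − 6 − 2 = 2; all invariant factors of ∂_2 are 1 so no torsion. So H_1 = Z^2.
rank ∂_2 = 2, rank ∂_3 = 0 ⇒ b_2 = 2 − 2 − 0 = 0. So H_2 = 0.

H_0 ≅ Z,  H_1 ≅ Z^2,  H_2 = 0.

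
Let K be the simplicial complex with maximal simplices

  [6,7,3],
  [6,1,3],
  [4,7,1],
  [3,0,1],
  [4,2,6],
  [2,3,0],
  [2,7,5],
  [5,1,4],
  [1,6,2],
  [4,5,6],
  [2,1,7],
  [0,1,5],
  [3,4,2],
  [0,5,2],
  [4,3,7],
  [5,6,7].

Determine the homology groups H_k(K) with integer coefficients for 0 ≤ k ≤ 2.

Order the vertices as 0 < 1 < 2 < 3 < 4 < 5 < 6 < 7. Listing each simplex with vertices in this order, K has dimension 2 with simplices:

  0-simplices (8): [0], [1], [2], [3], [4], [5], [6], [7]
  1-simplices (24): (24 of them)
  2-simplices (16): [0,1,3], [0,1,5], [0,2,3], [0,2,5], [1,2,6], [1,2,7], [1,3,6], [1,4,5], [1,4,7], [2,3,4], [2,4,6], [2,5,7], [3,4,7], [3,6,7], [4,5,6], [5,6,7]

so the chain groups are C_0 ≅ Z^8, C_1 ≅ Z^24, C_2 ≅ Z^16.

∂_1: C_1 → C_0 sends each edge [p,q] (with p < q) to q − p.
The resulting 8×24 matrix has rank 7, and its Smith normal form has invariant factors (1,1,1,1,1,1,1).

∂_2: C_2 → C_1 acts by ∂[p,q,r] = [q,r] − [p,r] + [p,q]. For instance
  ∂[4,5,6] = [5,6] − [4,6] + [4,5],
  ∂[0,1,5] = [1,5] − [0,5] + [0,1].
This gives a 24×16 integer matrix of rank 15; reducing to Smith normal form yields diagonal entries (1,1,1,1,1,1,1,1,1,1,1,1,1,1,1).

From H_k ≅ ker(∂_k) / im(∂_{k+1}) we obtain:

  H_0: rank C_0 − rank ∂_1 = 8 − 7 = 1, and the invariant factors of ∂_1 are all 1, so H_0 = Z.
  H_1: rank ker ∂_1 − rank ∂_2 = (24 − 7) − 15 = 2, and the invariant factors of ∂_2 are all 1, so H_1 = Z^2.
  H_2: rank ker ∂_2 − rank ∂_3 = (16 − 15) − 0 = 1, and there is no ∂_3, so H_2 = Z.

H_0 ≅ Z,  H_1 ≅ Z^2,  H_2 ≅ Z.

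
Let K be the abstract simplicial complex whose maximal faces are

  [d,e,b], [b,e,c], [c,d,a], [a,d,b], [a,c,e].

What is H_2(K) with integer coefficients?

Fix the vertex order a < b < c < d < e and write every simplex with vertices in increasing order. Then dim K = 2 and the simplices of K are:

  0-simplices (5): a, b, c, d, e
  1-simplices (10): ab, ac, ad, ae, bc, bd, be, cd, ce, de
  2-simplices (5): abd, acd, ace, bce, bde

Hence C_0 ≅ Z^5, C_1 ≅ Z^10, C_2 ≅ Z^5.

The boundary map ∂_1: C_1 → C_0 is given by ∂[p,q] = [q] − [p]. For instance
  ∂ae = e − a.
The resulting 5×10 matrix has rank 4, and its Smith normal form has invariant factors (1,1,1,1).

Boundary ∂_2: C_2 → C_1 acts by ∂[p,q,r] = [q,r] − [p,r] + [p,q]. For instance
  ∂ace = ce − ae + ac,
  ∂acd = cd − ad + ac.
As a 10×5 matrix over Z this has rank 5, with invariant factors (1,1,1,1,1).

Computing H_k = (kernel of ∂_k) / (image of ∂_{k+1}):

  H_2: rank ker ∂_2 − rank ∂_3 = (5 − 5) − 0 = 0, and there is no ∂_3, so H_2 ≅ 0.

H_2 ≅ 0.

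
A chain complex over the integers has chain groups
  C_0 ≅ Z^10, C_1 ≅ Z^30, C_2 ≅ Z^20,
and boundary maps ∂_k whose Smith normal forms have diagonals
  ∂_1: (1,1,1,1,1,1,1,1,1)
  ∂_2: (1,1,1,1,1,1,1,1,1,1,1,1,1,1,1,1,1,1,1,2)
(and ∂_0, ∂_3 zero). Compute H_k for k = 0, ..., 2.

H_0 ≅ Z,  H_1 ≅ Z ⊕ Z/2Z,  H_2 = 0.

H_0: b_0 = 10 − 0 − 9 = 1; torsion from ∂_1 factors > 1: none. So H_0 ≅ Z.
H_1: b_1 = 30 − 9 − 20 = 1; torsion from ∂_2 factors > 1: [2]. So H_1 ≅ Z ⊕ Z/2Z.
H_2: b_2 = 20 − 20 − 0 = 0; torsion from ∂_3 factors > 1: none. So H_2 ≅ 0.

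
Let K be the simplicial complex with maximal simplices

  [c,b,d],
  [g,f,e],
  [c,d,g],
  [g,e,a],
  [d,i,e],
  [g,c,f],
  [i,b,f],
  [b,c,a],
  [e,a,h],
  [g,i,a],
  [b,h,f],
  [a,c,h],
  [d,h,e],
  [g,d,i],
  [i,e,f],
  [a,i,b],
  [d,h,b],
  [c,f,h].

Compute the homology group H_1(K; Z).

Take the total order a < b < c < d < e < f < g < h < i on the vertex set. Then K (dimension 2) consists of the simplices:

  0-simplices (9): a, b, c, d, e, f, g, h, i
  1-simplices (27): ab, ac, ae, ag, ah, ai, bc, bd, bf, bh, bi, cd, cf, cg, ch, de, dg, dh, di, ef, eg, eh, ei, fg, fh, fi, gi
  2-simplices (18): abc, abi, ach, aeg, aeh, agi, bcd, bdh, bfh, bfi, cdg, cfg, cfh, deh, dei, dgi, efg, efi

giving chain groups C_0 ≅ Z^9, C_1 ≅ Z^27, C_2 ≅ Z^18.

∂_1: C_1 → C_0 maps an edge to its endpoints' difference, ∂[p,q] = q − p. For instance
  ∂ef = f − e.
As a 9×27 matrix over Z this has rank 8, with invariant factors (1,1,1,1,1,1,1,1).

Boundary ∂_2: C_2 → C_1 acts by ∂[p,q,r] = [q,r] − [p,r] + [p,q]. For instance
  ∂bcd = cd − bd + bc,
  ∂cdg = dg − cg + cd.
The resulting 27×18 matrix has rank 18, and its Smith normal form has invariant factors (1,1,1,1,1,1,1,1,1,1,1,1,1,1,1,1,1,2).

Computing H_k = (kernel of ∂_k) / (image of ∂_{k+1}):

  H_1: rank ker ∂_1 − rank ∂_2 = (27 − 8) − 18 = 1, and ∂_2 has invariant factor 2 > 1, so H_1 = Z × Z/2.

H_1 ≅ Z × Z/2.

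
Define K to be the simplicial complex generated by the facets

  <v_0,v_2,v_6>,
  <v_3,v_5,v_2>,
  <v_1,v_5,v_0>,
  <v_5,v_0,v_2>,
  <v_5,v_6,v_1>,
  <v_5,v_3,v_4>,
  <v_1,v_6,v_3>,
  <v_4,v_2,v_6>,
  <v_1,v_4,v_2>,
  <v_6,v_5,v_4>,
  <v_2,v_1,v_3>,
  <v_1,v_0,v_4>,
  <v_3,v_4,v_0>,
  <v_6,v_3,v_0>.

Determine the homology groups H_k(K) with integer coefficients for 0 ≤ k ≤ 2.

H_0 = Z,  H_1 = Z^2,  H_2 = Z.

Order the vertices as v_0 < v_1 < v_2 < v_3 < v_4 < v_5 < v_6. Listing each simplex with vertices in this order, K has dimension 2 with simplices:

  0-simplices (7): [v_0], [v_1], [v_2], [v_3], [v_4], [v_5], [v_6]
  1-simplices (21): (21 of them)
  2-simplices (14): (14 of them)

giving chain groups C_0 ≅ Z^7, C_1 ≅ Z^21, C_2 ≅ Z^14.

∂_1: C_1 → C_0 sends each edge [p,q] (with p < q) to q − p. For instance
  ∂[v_2,v_6] = [v_6] − [v_2].
As a 7×21 matrix over Z this has rank 6, with invariant factors (1,1,1,1,1,1).

The boundary map ∂_2: C_2 → C_1 sends each 2-simplex [p,q,r] to [q,r] − [p,r] + [p,q]. For instance
  ∂[v_2,v_4,v_6] = [v_4,v_6] − [v_2,v_6] + [v_2,v_4],
  ∂[v_0,v_1,v_5] = [v_1,v_5] − [v_0,v_5] + [v_0,v_1].
As a 21×14 matrix over Z this has rank 13, with invariant factors (1,1,1,1,1,1,1,1,1,1,1,1,1).

From H_k ≅ ker(∂_k) / im(∂_{k+1}) we obtain:

  H_0: rank C_0 − rank ∂_1 = 7 − 6 = 1, and the invariant factors of ∂_1 are all 1, so H_0 ≅ Z.
  H_1: rank ker ∂_1 − rank ∂_2 = (21 − 6) − 13 = 2, and the invariant factors of ∂_2 are all 1, so H_1 ≅ Z^2.
  H_2: rank ker ∂_2 − rank ∂_3 = (14 − 13) − 0 = 1, and there is no ∂_3, so H_2 ≅ Z.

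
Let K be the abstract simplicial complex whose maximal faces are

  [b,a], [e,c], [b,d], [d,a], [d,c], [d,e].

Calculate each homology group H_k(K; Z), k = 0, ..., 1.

H_0 = Z,  H_1 = Z^2.

Take the total order a < b < c < d < e on the vertex set. Then K (dimension 1) consists of the simplices:

  0-simplices (5): a, b, c, d, e
  1-simplices (6): ab, ad, bd, cd, ce, de

Hence C_0 ≅ Z^5, C_1 ≅ Z^6.

The boundary map ∂_1: C_1 → C_0 sends each edge [p,q] (with p < q) to q − p. For instance
  ∂cd = d − c.
The 5×6 boundary matrix has rank 4 and Smith normal form diag(1,1,1,1).

From H_k ≅ ker(∂_k) / im(∂_{k+1}) we obtain:

  H_0: rank C_0 − rank ∂_1 = 5 − 4 = 1, and the invariant factors of ∂_1 are all 1, so H_0 = Z.
  H_1: rank ker ∂_1 − rank ∂_2 = (6 − 4) − 0 = 2, and there is no ∂_2, so H_1 = Z^2.

As a check, the Euler characteristic is 5 − 6 = -1, which agrees with 1 − 2 = -1.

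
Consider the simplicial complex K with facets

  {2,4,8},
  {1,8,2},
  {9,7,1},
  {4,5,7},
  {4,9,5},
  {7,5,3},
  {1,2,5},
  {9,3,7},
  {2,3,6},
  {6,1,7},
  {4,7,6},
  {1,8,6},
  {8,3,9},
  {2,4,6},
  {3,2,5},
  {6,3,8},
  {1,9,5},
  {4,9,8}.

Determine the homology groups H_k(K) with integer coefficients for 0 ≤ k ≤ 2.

H_0 ≅ Z,  H_1 ≅ Z ⊕ Z_2,  H_2 = 0.

Order the vertices as 1 < 2 < 3 < 4 < 5 < 6 < 7 < 8 < 9. Listing each simplex with vertices in this order, K has dimension 2 with simplices:

  0-simplices (9): [1], [2], [3], [4], [5], [6], [7], [8], [9]
  1-simplices (27): (27 of them)
  2-simplices (18): [1,2,5], [1,2,8], [1,5,9], [1,6,7], [1,6,8], [1,7,9], [2,3,5], [2,3,6], [2,4,6], [2,4,8], [3,5,7], [3,6,8], [3,7,9], [3,8,9], [4,5,7], [4,5,9], [4,6,7], [4,8,9]

giving chain groups C_0 ≅ Z^9, C_1 ≅ Z^27, C_2 ≅ Z^18.

Boundary ∂_1: C_1 → C_0 sends each edge [p,q] (with p < q) to q − p. For instance
  ∂[2,6] = [6] − [2].
The resulting 9×27 matrix has rank 8, and its Smith normal form has invariant factors (1,1,1,1,1,1,1,1).

∂_2: C_2 → C_1 acts by ∂[p,q,r] = [q,r] − [p,r] + [p,q]. For instance
  ∂[3,8,9] = [8,9] − [3,9] + [3,8],
  ∂[2,4,6] = [4,6] − [2,6] + [2,4].
This gives a 27×18 integer matrix of rank 18; reducing to Smith normal form yields diagonal entries (1,1,1,1,1,1,1,1,1,1,1,1,1,1,1,1,1,2).

From H_k ≅ ker(∂_k) / im(∂_{k+1}) we obtain:

  H_0: rank C_0 − rank ∂_1 = 9 − 8 = 1, and the invariant factors of ∂_1 are all 1, so H_0 = Z.
  H_1: rank ker ∂_1 − rank ∂_2 = (27 − 8) − 18 = 1, and ∂_2 has invariant factor 2 > 1, so H_1 = Z ⊕ Z_2.
  H_2: rank ker ∂_2 − rank ∂_3 = (18 − 18) − 0 = 0, and there is no ∂_3, so H_2 = 0.

(K is a triangulation of the Klein bottle.)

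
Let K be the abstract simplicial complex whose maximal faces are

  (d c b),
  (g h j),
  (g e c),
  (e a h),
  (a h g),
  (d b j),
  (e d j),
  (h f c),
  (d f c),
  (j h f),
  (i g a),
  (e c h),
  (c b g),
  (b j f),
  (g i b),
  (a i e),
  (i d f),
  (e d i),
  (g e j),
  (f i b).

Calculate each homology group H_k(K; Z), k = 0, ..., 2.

H_0 ≅ Z,  H_1 ≅ Z ⊕ Z/2,  H_2 = 0.

Order the vertices as a < b < c < d < e < f < g < h < i < j. Listing each simplex with vertices in this order, K has dimension 2 with simplices:

  0-simplices (10): a, b, c, d, e, f, g, h, i, j
  1-simplices (30): ae, ag, ah, ai, bc, bd, bf, bg, bi, bj, cd, ce, cf, cg, ch, de, df, di, dj, eg, eh, ei, ej, fh, fi, fj, gh, gi, gj, hj
  2-simplices (20): aeh, aei, agh, agi, bcd, bcg, bdj, bfi, bfj, bgi, cdf, ceg, ceh, cfh, dei, dej, dfi, egj, fhj, ghj

giving chain groups C_0 ≅ Z^10, C_1 ≅ Z^30, C_2 ≅ Z^20.

The boundary map ∂_1: C_1 → C_0 is given by ∂[p,q] = [q] − [p]. For instance
  ∂ei = i − e.
The 10×30 boundary matrix has rank 9 and Smith normal form diag(1,1,1,1,1,1,1,1,1).

∂_2: C_2 → C_1 sends each 2-simplex [p,q,r] to [q,r] − [p,r] + [p,q]. For instance
  ∂aeh = eh − ah + ae,
  ∂fhj = hj − fj + fh.
The resulting 30×20 matrix has rank 20, and its Smith normal form has invariant factors (1,1,1,1,1,1,1,1,1,1,1,1,1,1,1,1,1,1,1,2).

Now H_k = ker ∂_k / im ∂_{k+1}, so:

  H_0: rank C_0 − rank ∂_1 = 10 − 9 = 1, and the invariant factors of ∂_1 are all 1, so H_0 = Z.
  H_1: rank ker ∂_1 − rank ∂_2 = (30 − 9) − 20 = 1, and ∂_2 has invariant factor 2 > 1, so H_1 = Z ⊕ Z/2.
  H_2: rank ker ∂_2 − rank ∂_3 = (20 − 20) − 0 = 0, and there is no ∂_3, so H_2 = 0.

As a check, the Euler characteristic is 10 − 30 + 20 = 0, which agrees with 1 − 1 + 0 = 0.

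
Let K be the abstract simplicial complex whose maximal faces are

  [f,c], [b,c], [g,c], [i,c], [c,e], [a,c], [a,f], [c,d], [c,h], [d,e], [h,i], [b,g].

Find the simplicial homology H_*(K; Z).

Fix the vertex order a < b < c < d < e < f < g < h < i and write every simplex with vertices in increasing order. Then dim K = 1 and the simplices of K are:

  0-simplices (9): a, b, c, d, e, f, g, h, i
  1-simplices (12): ac, af, bc, bg, cd, ce, cf, cg, ch, ci, de, hi

Hence C_0 ≅ Z^9, C_1 ≅ Z^12.

Boundary ∂_1: C_1 → C_0 is given by ∂[p,q] = [q] − [p].
The resulting 9×12 matrix has rank 8, and its Smith normal form has invariant factors (1,1,1,1,1,1,1,1).

Computing H_k = (kernel of ∂_k) / (image of ∂_{k+1}):

  H_0: rank C_0 − rank ∂_1 = 9 − 8 = 1, and the invariant factors of ∂_1 are all 1, so H_0 = Z.
  H_1: rank ker ∂_1 − rank ∂_2 = (12 − 8) − 0 = 4, and there is no ∂_2, so H_1 = Z^4.

As a check, the Euler characteristic is 9 − 12 = -3, which agrees with 1 − 4 = -3.
(K is a triangulation of a wedge of 4 circles.)

H_0 ≅ Z,  H_1 ≅ Z^4.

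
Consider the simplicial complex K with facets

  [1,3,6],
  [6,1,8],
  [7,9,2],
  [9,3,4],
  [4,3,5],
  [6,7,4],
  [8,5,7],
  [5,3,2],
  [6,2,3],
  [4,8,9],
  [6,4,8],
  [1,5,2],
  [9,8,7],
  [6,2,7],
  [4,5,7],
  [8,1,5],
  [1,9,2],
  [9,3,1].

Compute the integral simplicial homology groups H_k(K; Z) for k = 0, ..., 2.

Order the vertices as 1 < 2 < 3 < 4 < 5 < 6 < 7 < 8 < 9. Listing each simplex with vertices in this order, K has dimension 2 with simplices:

  0-simplices (9): [1], [2], [3], [4], [5], [6], [7], [8], [9]
  1-simplices (27): (27 of them)
  2-simplices (18): [1,2,5], [1,2,9], [1,3,6], [1,3,9], [1,5,8], [1,6,8], [2,3,5], [2,3,6], [2,6,7], [2,7,9], [3,4,5], [3,4,9], [4,5,7], [4,6,7], [4,6,8], [4,8,9], [5,7,8], [7,8,9]

Hence C_0 ≅ Z^9, C_1 ≅ Z^27, C_2 ≅ Z^18.

The boundary map ∂_1: C_1 → C_0 maps an edge to its endpoints' difference, ∂[p,q] = q − p. For instance
  ∂[1,9] = [9] − [1].
This gives a 9×27 integer matrix of rank 8; reducing to Smith normal form yields diagonal entries (1,1,1,1,1,1,1,1).

The boundary map ∂_2: C_2 → C_1 acts by ∂[p,q,r] = [q,r] − [p,r] + [p,q]. For instance
  ∂[1,5,8] = [5,8] − [1,8] + [1,5],
  ∂[2,3,6] = [3,6] − [2,6] + [2,3].
The resulting 27×18 matrix has rank 18, and its Smith normal form has invariant factors (1,1,1,1,1,1,1,1,1,1,1,1,1,1,1,1,1,2).

Reading off H_k = ker ∂_k / im ∂_{k+1}:

  H_0: rank C_0 − rank ∂_1 = 9 − 8 = 1, and the invariant factors of ∂_1 are all 1, so H_0 ≅ Z.
  H_1: rank ker ∂_1 − rank ∂_2 = (27 − 8) − 18 = 1, and ∂_2 has invariant factor 2 > 1, so H_1 ≅ Z ⊕ Z_2.
  H_2: rank ker ∂_2 − rank ∂_3 = (18 − 18) − 0 = 0, and there is no ∂_3, so H_2 ≅ 0.

As a check, the Euler characteristic is 9 − 27 + 18 = 0, which agrees with 1 − 1 + 0 = 0.

H_0 ≅ Z,  H_1 ≅ Z ⊕ Z_2,  H_2 = 0.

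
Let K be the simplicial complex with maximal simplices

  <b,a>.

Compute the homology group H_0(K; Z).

H_0 ≅ Z.

We work with the vertex ordering a < b. The simplices of K, each written with vertices in increasing order, are:

  0-simplices (2): a, b
  1-simplices (1): ab

giving chain groups C_0 ≅ Z^2, C_1 ≅ Z^1.

Boundary ∂_1: C_1 → C_0 maps an edge to its endpoints' difference, ∂[p,q] = q − p. For instance
  ∂ab = b − a.
As a 2×1 matrix over Z this has rank 1, with invariant factors (1).

Computing H_k = (kernel of ∂_k) / (image of ∂_{k+1}):

  H_0: rank C_0 − rank ∂_1 = 2 − 1 = 1, and the invariant factors of ∂_1 are all 1, so H_0 = Z.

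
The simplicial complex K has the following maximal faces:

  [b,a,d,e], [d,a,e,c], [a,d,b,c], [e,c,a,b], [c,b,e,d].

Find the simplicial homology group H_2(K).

H_2 = 0.

Take the total order a < b < c < d < e on the vertex set. Then K (dimension 3) consists of the simplices:

  0-simplices (5): a, b, c, d, e
  1-simplices (10): ab, ac, ad, ae, bc, bd, be, cd, ce, de
  2-simplices (10): abc, abd, abe, acd, ace, ade, bcd, bce, bde, cde
  3-simplices (5): abcd, abce, abde, acde, bcde

giving chain groups C_0 ≅ Z^5, C_1 ≅ Z^10, C_2 ≅ Z^10, C_3 ≅ Z^5.

∂_1: C_1 → C_0 is given by ∂[p,q] = [q] − [p]. For instance
  ∂ac = c − a.
This gives a 5×10 integer matrix of rank 4; reducing to Smith normal form yields diagonal entries (1,1,1,1).

∂_2: C_2 → C_1 maps a triangle to the signed sum of its edges. For instance
  ∂bcd = cd − bd + bc,
  ∂acd = cd − ad + ac.
The resulting 10×10 matrix has rank 6, and its Smith normal form has invariant factors (1,1,1,1,1,1).

Boundary ∂_3: C_3 → C_2 sends each 3-simplex σ to the alternating sum Σ_i (−1)^i (σ with its i-th vertex removed). For instance
  ∂abce = bce − ace + abe − abc,
  ∂abde = bde − ade + abe − abd.
As a 10×5 matrix over Z this has rank 4, with invariant factors (1,1,1,1).

Computing H_k = (kernel of ∂_k) / (image of ∂_{k+1}):

  H_2: rank ker ∂_2 − rank ∂_3 = (10 − 6) − 4 = 0, and the invariant factors of ∂_3 are all 1, so H_2 = 0.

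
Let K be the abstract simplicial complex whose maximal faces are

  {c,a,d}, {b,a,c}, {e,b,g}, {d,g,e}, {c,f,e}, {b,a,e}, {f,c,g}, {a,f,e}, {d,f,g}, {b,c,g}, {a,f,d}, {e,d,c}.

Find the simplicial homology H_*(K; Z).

Order the vertices as a < b < c < d < e < f < g. Listing each simplex with vertices in this order, K has dimension 2 with simplices:

  0-simplices (7): a, b, c, d, e, f, g
  1-simplices (18): ab, ac, ad, ae, af, bc, be, bg, cd, ce, cf, cg, de, df, dg, ef, eg, fg
  2-simplices (12): abc, abe, acd, adf, aef, bcg, beg, cde, cef, cfg, deg, dfg

Hence C_0 ≅ Z^7, C_1 ≅ Z^18, C_2 ≅ Z^12.

The boundary map ∂_1: C_1 → C_0 is given by ∂[p,q] = [q] − [p]. For instance
  ∂be = e − b.
The resulting 7×18 matrix has rank 6, and its Smith normal form has invariant factors (1,1,1,1,1,1).

The boundary map ∂_2: C_2 → C_1 acts by ∂[p,q,r] = [q,r] − [p,r] + [p,q]. For instance
  ∂abc = bc − ac + ab,
  ∂aef = ef − af + ae.
The 18×12 boundary matrix has rank 12 and Smith normal form diag(1,1,1,1,1,1,1,1,1,1,1,2).

Reading off H_k = ker ∂_k / im ∂_{k+1}:

  H_0: rank C_0 − rank ∂_1 = 7 − 6 = 1, and the invariant factors of ∂_1 are all 1, so H_0 ≅ Z.
  H_1: rank ker ∂_1 − rank ∂_2 = (18 − 6) − 12 = 0, and ∂_2 has invariant factor 2 > 1, so H_1 ≅ Z/2Z.
  H_2: rank ker ∂_2 − rank ∂_3 = (12 − 12) − 0 = 0, and there is no ∂_3, so H_2 ≅ 0.

As a check, the Euler characteristic is 7 − 18 + 12 = 1, which agrees with 1 − 0 + 0 = 1.

H_0 = Z,  H_1 = Z/2Z,  H_2 = 0.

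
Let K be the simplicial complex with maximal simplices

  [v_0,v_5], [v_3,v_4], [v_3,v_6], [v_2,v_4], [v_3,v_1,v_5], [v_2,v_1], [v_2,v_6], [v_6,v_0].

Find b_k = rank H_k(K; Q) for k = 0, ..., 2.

Fix the vertex order v_0 < v_1 < v_2 < v_3 < v_4 < v_5 < v_6 and write every simplex with vertices in increasing order. Then dim K = 2 and the simplices of K are:

  0-simplices (7): [v_0], [v_1], [v_2], [v_3], [v_4], [v_5], [v_6]
  1-simplices (10): [v_0,v_5], [v_0,v_6], [v_1,v_2], [v_1,v_3], [v_1,v_5], [v_2,v_4], [v_2,v_6], [v_3,v_4], [v_3,v_5], [v_3,v_6]
  2-simplices (1): [v_1,v_3,v_5]

so the chain groups are C_0 ≅ Z^7, C_1 ≅ Z^10, C_2 ≅ Z^1.

Boundary ∂_1: C_1 → C_0 sends each edge [p,q] (with p < q) to q − p.
The 7×10 boundary matrix has rank 6 and Smith normal form diag(1,1,1,1,1,1).

∂_2: C_2 → C_1 maps a triangle to the signed sum of its edges. For instance
  ∂[v_1,v_3,v_5] = [v_3,v_5] − [v_1,v_5] + [v_1,v_3].
This gives a 10×1 integer matrix of rank 1; reducing to Smith normal form yields diagonal entries (1).

From H_k ≅ ker(∂_k) / im(∂_{k+1}) we obtain:

  H_0: rank C_0 − rank ∂_1 = 7 − 6 = 1, and the invariant factors of ∂_1 are all 1, so H_0 = Z.
  H_1: rank ker ∂_1 − rank ∂_2 = (10 − 6) − 1 = 3, and the invariant factors of ∂_2 are all 1, so H_1 = Z^3.
  H_2: rank ker ∂_2 − rank ∂_3 = (1 − 1) − 0 = 0, and there is no ∂_3, so H_2 = 0.

As a check, the Euler characteristic is 7 − 10 + 1 = -2, which agrees with 1 − 3 + 0 = -2.

Hence the Betti numbers are b_0 = 1, b_1 = 3, b_2 = 0.

b_0 = 1, b_1 = 3, b_2 = 0.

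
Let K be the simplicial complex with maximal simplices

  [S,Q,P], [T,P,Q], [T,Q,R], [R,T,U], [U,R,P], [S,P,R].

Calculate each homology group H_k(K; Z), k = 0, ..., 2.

We work with the vertex ordering P < Q < R < S < T < U. The simplices of K, each written with vertices in increasing order, are:

  0-simplices (6): P, Q, R, S, T, U
  1-simplices (12): PQ, PR, PS, PT, PU, QR, QS, QT, RS, RT, RU, TU
  2-simplices (6): PQS, PQT, PRS, PRU, QRT, RTU

giving chain groups C_0 ≅ Z^6, C_1 ≅ Z^12, C_2 ≅ Z^6.

∂_1: C_1 → C_0 is given by ∂[p,q] = [q] − [p]. For instance
  ∂RU = U − R.
The 6×12 boundary matrix has rank 5 and Smith normal form diag(1,1,1,1,1).

The boundary map ∂_2: C_2 → C_1 maps a triangle to the signed sum of its edges. For instance
  ∂PRS = RS − PS + PR,
  ∂PRU = RU − PU + PR.
The resulting 12×6 matrix has rank 6, and its Smith normal form has invariant factors (1,1,1,1,1,1).

Now H_k = ker ∂_k / im ∂_{k+1}, so:

  H_0: rank C_0 − rank ∂_1 = 6 − 5 = 1, and the invariant factors of ∂_1 are all 1, so H_0 ≅ Z.
  H_1: rank ker ∂_1 − rank ∂_2 = (12 − 5) − 6 = 1, and the invariant factors of ∂_2 are all 1, so H_1 ≅ Z.
  H_2: rank ker ∂_2 − rank ∂_3 = (6 − 6) − 0 = 0, and there is no ∂_3, so H_2 ≅ 0.

H_0 = Z,  H_1 = Z,  H_2 = 0.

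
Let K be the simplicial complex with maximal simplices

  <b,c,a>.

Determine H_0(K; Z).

Fix the vertex order a < b < c and write every simplex with vertices in increasing order. Then dim K = 2 and the simplices of K are:

  0-simplices (3): a, b, c
  1-simplices (3): ab, ac, bc
  2-simplices (1): abc

so the chain groups are C_0 ≅ Z^3, C_1 ≅ Z^3, C_2 ≅ Z^1.

The boundary map ∂_1: C_1 → C_0 maps an edge to its endpoints' difference, ∂[p,q] = q − p.
The resulting 3×3 matrix has rank 2, and its Smith normal form has invariant factors (1,1).

The boundary map ∂_2: C_2 → C_1 maps a triangle to the signed sum of its edges. For instance
  ∂abc = bc − ac + ab.
As a 3×1 matrix over Z this has rank 1, with invariant factors (1).

From H_k ≅ ker(∂_k) / im(∂_{k+1}) we obtain:

  H_0: rank C_0 − rank ∂_1 = 3 − 2 = 1, and the invariant factors of ∂_1 are all 1, so H_0 ≅ Z.

(K is a triangulation of the 2-simplex.)

H_0 ≅ Z.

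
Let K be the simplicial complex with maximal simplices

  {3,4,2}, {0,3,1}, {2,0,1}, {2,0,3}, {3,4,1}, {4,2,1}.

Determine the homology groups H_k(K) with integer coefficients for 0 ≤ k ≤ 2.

Order the vertices as 0 < 1 < 2 < 3 < 4. Listing each simplex with vertices in this order, K has dimension 2 with simplices:

  0-simplices (5): [0], [1], [2], [3], [4]
  1-simplices (9): [0,1], [0,2], [0,3], [1,2], [1,3], [1,4], [2,3], [2,4], [3,4]
  2-simplices (6): [0,1,2], [0,1,3], [0,2,3], [1,2,4], [1,3,4], [2,3,4]

giving chain groups C_0 ≅ Z^5, C_1 ≅ Z^9, C_2 ≅ Z^6.

The boundary map ∂_1: C_1 → C_0 is given by ∂[p,q] = [q] − [p].
The resulting 5×9 matrix has rank 4, and its Smith normal form has invariant factors (1,1,1,1).

The boundary map ∂_2: C_2 → C_1 maps a triangle to the signed sum of its edges. For instance
  ∂[2,3,4] = [3,4] − [2,4] + [2,3],
  ∂[1,3,4] = [3,4] − [1,4] + [1,3].
This gives a 9×6 integer matrix of rank 5; reducing to Smith normal form yields diagonal entries (1,1,1,1,1).

Reading off H_k = ker ∂_k / im ∂_{k+1}:

  H_0: rank C_0 − rank ∂_1 = 5 − 4 = 1, and the invariant factors of ∂_1 are all 1, so H_0 = Z.
  H_1: rank ker ∂_1 − rank ∂_2 = (9 − 4) − 5 = 0, and the invariant factors of ∂_2 are all 1, so H_1 = 0.
  H_2: rank ker ∂_2 − rank ∂_3 = (6 − 5) − 0 = 1, and there is no ∂_3, so H_2 = Z.

As a check, the Euler characteristic is 5 − 9 + 6 = 2, which agrees with 1 − 0 + 1 = 2.
(K is a triangulation of the 2-sphere S^2.)

H_0 ≅ Z,  H_1 = 0,  H_2 ≅ Z.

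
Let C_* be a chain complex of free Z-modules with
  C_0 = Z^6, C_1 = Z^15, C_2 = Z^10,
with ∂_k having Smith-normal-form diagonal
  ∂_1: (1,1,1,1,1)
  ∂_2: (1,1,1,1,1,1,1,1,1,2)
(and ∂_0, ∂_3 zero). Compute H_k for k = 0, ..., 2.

H_0 ≅ Z,  H_1 ≅ Z/2,  H_2 = 0.

H_0: b_0 = 6 − 0 − 5 = 1; torsion from ∂_1 factors > 1: none. So H_0 ≅ Z.
H_1: b_1 = 15 − 5 − 10 = 0; torsion from ∂_2 factors > 1: [2]. So H_1 ≅ Z/2.
H_2: b_2 = 10 − 10 − 0 = 0; torsion from ∂_3 factors > 1: none. So H_2 ≅ 0.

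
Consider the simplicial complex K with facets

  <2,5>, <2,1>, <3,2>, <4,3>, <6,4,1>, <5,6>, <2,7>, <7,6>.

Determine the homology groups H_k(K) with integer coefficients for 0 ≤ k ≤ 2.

H_0 ≅ Z,  H_1 ≅ Z^3,  H_2 = 0.

Take the total order 1 < 2 < 3 < 4 < 5 < 6 < 7 on the vertex set. Then K (dimension 2) consists of the simplices:

  0-simplices (7): [1], [2], [3], [4], [5], [6], [7]
  1-simplices (10): [1,2], [1,4], [1,6], [2,3], [2,5], [2,7], [3,4], [4,6], [5,6], [6,7]
  2-simplices (1): [1,4,6]

Hence C_0 ≅ Z^7, C_1 ≅ Z^10, C_2 ≅ Z^1.

∂_1: C_1 → C_0 sends each edge [p,q] (with p < q) to q − p. For instance
  ∂[4,6] = [6] − [4].
This gives a 7×10 integer matrix of rank 6; reducing to Smith normal form yields diagonal entries (1,1,1,1,1,1).

Boundary ∂_2: C_2 → C_1 maps a triangle to the signed sum of its edges. For instance
  ∂[1,4,6] = [4,6] − [1,6] + [1,4].
As a 10×1 matrix over Z this has rank 1, with invariant factors (1).

Computing H_k = (kernel of ∂_k) / (image of ∂_{k+1}):

  H_0: rank C_0 − rank ∂_1 = 7 − 6 = 1, and the invariant factors of ∂_1 are all 1, so H_0 ≅ Z.
  H_1: rank ker ∂_1 − rank ∂_2 = (10 − 6) − 1 = 3, and the invariant factors of ∂_2 are all 1, so H_1 ≅ Z^3.
  H_2: rank ker ∂_2 − rank ∂_3 = (1 − 1) − 0 = 0, and there is no ∂_3, so H_2 ≅ 0.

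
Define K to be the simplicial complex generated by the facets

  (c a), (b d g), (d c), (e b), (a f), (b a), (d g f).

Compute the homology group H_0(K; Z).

H_0 = Z.

Take the total order a < b < c < d < e < f < g on the vertex set. Then K (dimension 2) consists of the simplices:

  0-simplices (7): a, b, c, d, e, f, g
  1-simplices (10): ab, ac, af, bd, be, bg, cd, df, dg, fg
  2-simplices (2): bdg, dfg

so the chain groups are C_0 ≅ Z^7, C_1 ≅ Z^10, C_2 ≅ Z^2.

Boundary ∂_1: C_1 → C_0 sends each edge [p,q] (with p < q) to q − p. For instance
  ∂cd = d − c.
This gives a 7×10 integer matrix of rank 6; reducing to Smith normal form yields diagonal entries (1,1,1,1,1,1).

Boundary ∂_2: C_2 → C_1 acts by ∂[p,q,r] = [q,r] − [p,r] + [p,q]. For instance
  ∂bdg = dg − bg + bd,
  ∂dfg = fg − dg + df.
The 10×2 boundary matrix has rank 2 and Smith normal form diag(1,1).

Now H_k = ker ∂_k / im ∂_{k+1}, so:

  H_0: rank C_0 − rank ∂_1 = 7 − 6 = 1, and the invariant factors of ∂_1 are all 1, so H_0 = Z.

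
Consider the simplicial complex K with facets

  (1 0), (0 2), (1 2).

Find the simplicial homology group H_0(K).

K has 3 vertices, 3 edges.
rank ∂_0 = 0, rank ∂_1 = 2 ⇒ b_0 = 3 − 0 − 2 = 1; all invariant factors of ∂_1 are 1 so no torsion. So H_0 ≅ Z.

H_0 = Z.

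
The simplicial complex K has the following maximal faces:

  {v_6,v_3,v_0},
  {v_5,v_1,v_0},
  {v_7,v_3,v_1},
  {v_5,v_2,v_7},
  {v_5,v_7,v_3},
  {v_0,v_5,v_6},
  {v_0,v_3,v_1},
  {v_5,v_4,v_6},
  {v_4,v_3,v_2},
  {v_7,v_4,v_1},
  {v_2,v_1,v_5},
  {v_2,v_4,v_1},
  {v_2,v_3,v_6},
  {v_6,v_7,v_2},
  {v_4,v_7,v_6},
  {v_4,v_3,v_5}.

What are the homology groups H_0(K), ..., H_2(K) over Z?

H_0 ≅ Z,  H_1 ≅ Z^2,  H_2 ≅ Z.

Order the vertices as v_0 < v_1 < v_2 < v_3 < v_4 < v_5 < v_6 < v_7. Listing each simplex with vertices in this order, K has dimension 2 with simplices:

  0-simplices (8): [v_0], [v_1], [v_2], [v_3], [v_4], [v_5], [v_6], [v_7]
  1-simplices (24): (24 of them)
  2-simplices (16): (16 of them)

giving chain groups C_0 ≅ Z^8, C_1 ≅ Z^24, C_2 ≅ Z^16.

The boundary map ∂_1: C_1 → C_0 sends each edge [p,q] (with p < q) to q − p.
The resulting 8×24 matrix has rank 7, and its Smith normal form has invariant factors (1,1,1,1,1,1,1).

The boundary map ∂_2: C_2 → C_1 acts by ∂[p,q,r] = [q,r] − [p,r] + [p,q]. For instance
  ∂[v_1,v_2,v_4] = [v_2,v_4] − [v_1,v_4] + [v_1,v_2],
  ∂[v_1,v_2,v_5] = [v_2,v_5] − [v_1,v_5] + [v_1,v_2].
The resulting 24×16 matrix has rank 15, and its Smith normal form has invariant factors (1,1,1,1,1,1,1,1,1,1,1,1,1,1,1).

Computing H_k = (kernel of ∂_k) / (image of ∂_{k+1}):

  H_0: rank C_0 − rank ∂_1 = 8 − 7 = 1, and the invariant factors of ∂_1 are all 1, so H_0 ≅ Z.
  H_1: rank ker ∂_1 − rank ∂_2 = (24 − 7) − 15 = 2, and the invariant factors of ∂_2 are all 1, so H_1 ≅ Z^2.
  H_2: rank ker ∂_2 − rank ∂_3 = (16 − 15) − 0 = 1, and there is no ∂_3, so H_2 ≅ Z.

As a check, the Euler characteristic is 8 − 24 + 16 = 0, which agrees with 1 − 2 + 1 = 0.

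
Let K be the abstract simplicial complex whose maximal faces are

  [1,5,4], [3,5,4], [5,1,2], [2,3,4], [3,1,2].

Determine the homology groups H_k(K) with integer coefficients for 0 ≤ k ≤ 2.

Order the vertices as 1 < 2 < 3 < 4 < 5. Listing each simplex with vertices in this order, K has dimension 2 with simplices:

  0-simplices (5): [1], [2], [3], [4], [5]
  1-simplices (10): [1,2], [1,3], [1,4], [1,5], [2,3], [2,4], [2,5], [3,4], [3,5], [4,5]
  2-simplices (5): [1,2,3], [1,2,5], [1,4,5], [2,3,4], [3,4,5]

Hence C_0 ≅ Z^5, C_1 ≅ Z^10, C_2 ≅ Z^5.

Boundary ∂_1: C_1 → C_0 is given by ∂[p,q] = [q] − [p]. For instance
  ∂[2,3] = [3] − [2].
The resulting 5×10 matrix has rank 4, and its Smith normal form has invariant factors (1,1,1,1).

The boundary map ∂_2: C_2 → C_1 maps a triangle to the signed sum of its edges. For instance
  ∂[2,3,4] = [3,4] − [2,4] + [2,3],
  ∂[3,4,5] = [4,5] − [3,5] + [3,4].
This gives a 10×5 integer matrix of rank 5; reducing to Smith normal form yields diagonal entries (1,1,1,1,1).

From H_k ≅ ker(∂_k) / im(∂_{k+1}) we obtain:

  H_0: rank C_0 − rank ∂_1 = 5 − 4 = 1, and the invariant factors of ∂_1 are all 1, so H_0 = Z.
  H_1: rank ker ∂_1 − rank ∂_2 = (10 − 4) − 5 = 1, and the invariant factors of ∂_2 are all 1, so H_1 = Z.
  H_2: rank ker ∂_2 − rank ∂_3 = (5 − 5) − 0 = 0, and there is no ∂_3, so H_2 = 0.

(K is a triangulation of the Möbius band.)

H_0 = Z,  H_1 = Z,  H_2 = 0.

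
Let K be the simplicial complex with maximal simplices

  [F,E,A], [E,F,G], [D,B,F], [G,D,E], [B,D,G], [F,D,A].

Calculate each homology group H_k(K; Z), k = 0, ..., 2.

We work with the vertex ordering A < B < D < E < F < G. The simplices of K, each written with vertices in increasing order, are:

  0-simplices (6): A, B, D, E, F, G
  1-simplices (12): AD, AE, AF, BD, BF, BG, DE, DF, DG, EF, EG, FG
  2-simplices (6): ADF, AEF, BDF, BDG, DEG, EFG

Hence C_0 ≅ Z^6, C_1 ≅ Z^12, C_2 ≅ Z^6.

Boundary ∂_1: C_1 → C_0 sends each edge [p,q] (with p < q) to q − p. For instance
  ∂BG = G − B.
The 6×12 boundary matrix has rank 5 and Smith normal form diag(1,1,1,1,1).

The boundary map ∂_2: C_2 → C_1 acts by ∂[p,q,r] = [q,r] − [p,r] + [p,q]. For instance
  ∂ADF = DF − AF + AD,
  ∂BDG = DG − BG + BD.
As a 12×6 matrix over Z this has rank 6, with invariant factors (1,1,1,1,1,1).

Reading off H_k = ker ∂_k / im ∂_{k+1}:

  H_0: rank C_0 − rank ∂_1 = 6 − 5 = 1, and the invariant factors of ∂_1 are all 1, so H_0 = Z.
  H_1: rank ker ∂_1 − rank ∂_2 = (12 − 5) − 6 = 1, and the invariant factors of ∂_2 are all 1, so H_1 = Z.
  H_2: rank ker ∂_2 − rank ∂_3 = (6 − 6) − 0 = 0, and there is no ∂_3, so H_2 = 0.

As a check, the Euler characteristic is 6 − 12 + 6 = 0, which agrees with 1 − 1 + 0 = 0.

H_0 ≅ Z,  H_1 ≅ Z,  H_2 = 0.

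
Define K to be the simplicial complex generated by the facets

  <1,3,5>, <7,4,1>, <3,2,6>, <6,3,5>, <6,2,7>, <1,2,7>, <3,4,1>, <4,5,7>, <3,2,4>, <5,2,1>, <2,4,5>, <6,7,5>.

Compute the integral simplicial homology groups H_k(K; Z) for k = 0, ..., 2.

H_0 = Z,  H_1 = Z/2Z,  H_2 = 0.

Fix the vertex order 1 < 2 < 3 < 4 < 5 < 6 < 7 and write every simplex with vertices in increasing order. Then dim K = 2 and the simplices of K are:

  0-simplices (7): [1], [2], [3], [4], [5], [6], [7]
  1-simplices (18): [1,2], [1,3], [1,4], [1,5], [1,7], [2,3], [2,4], [2,5], [2,6], [2,7], [3,4], [3,5], [3,6], [4,5], [4,7], [5,6], [5,7], [6,7]
  2-simplices (12): [1,2,5], [1,2,7], [1,3,4], [1,3,5], [1,4,7], [2,3,4], [2,3,6], [2,4,5], [2,6,7], [3,5,6], [4,5,7], [5,6,7]

giving chain groups C_0 ≅ Z^7, C_1 ≅ Z^18, C_2 ≅ Z^12.

Boundary ∂_1: C_1 → C_0 is given by ∂[p,q] = [q] − [p].
This gives a 7×18 integer matrix of rank 6; reducing to Smith normal form yields diagonal entries (1,1,1,1,1,1).

The boundary map ∂_2: C_2 → C_1 sends each 2-simplex [p,q,r] to [q,r] − [p,r] + [p,q]. For instance
  ∂[2,3,6] = [3,6] − [2,6] + [2,3],
  ∂[2,6,7] = [6,7] − [2,7] + [2,6].
The 18×12 boundary matrix has rank 12 and Smith normal form diag(1,1,1,1,1,1,1,1,1,1,1,2).

Computing H_k = (kernel of ∂_k) / (image of ∂_{k+1}):

  H_0: rank C_0 − rank ∂_1 = 7 − 6 = 1, and the invariant factors of ∂_1 are all 1, so H_0 ≅ Z.
  H_1: rank ker ∂_1 − rank ∂_2 = (18 − 6) − 12 = 0, and ∂_2 has invariant factor 2 > 1, so H_1 ≅ Z/2Z.
  H_2: rank ker ∂_2 − rank ∂_3 = (12 − 12) − 0 = 0, and there is no ∂_3, so H_2 ≅ 0.

As a check, the Euler characteristic is 7 − 18 + 12 = 1, which agrees with 1 − 0 + 0 = 1.
(K is a triangulation of the real projective plane RP^2.)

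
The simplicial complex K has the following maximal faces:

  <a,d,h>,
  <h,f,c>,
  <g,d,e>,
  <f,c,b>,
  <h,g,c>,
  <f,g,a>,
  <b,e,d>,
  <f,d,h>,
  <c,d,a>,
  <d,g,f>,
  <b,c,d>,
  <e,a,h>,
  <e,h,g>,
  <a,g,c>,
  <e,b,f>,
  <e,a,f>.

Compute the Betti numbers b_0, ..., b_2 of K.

K has 8 vertices, 24 edges, 16 triangles.
rank ∂_0 = 0, rank ∂_1 = 7 ⇒ b_0 = 8 − 0 − 7 = 1; all invariant factors of ∂_1 are 1 so no torsion. So H_0 = Z.
rank ∂_1 = 7, rank ∂_2 = 15 ⇒ b_1 = 24 − 7 − 15 = 2; all invariant factors of ∂_2 are 1 so no torsion. So H_1 = Z^2.
rank ∂_2 = 15, rank ∂_3 = 0 ⇒ b_2 = 16 − 15 − 0 = 1. So H_2 = Z.

b_0 = 1, b_1 = 2, b_2 = 1.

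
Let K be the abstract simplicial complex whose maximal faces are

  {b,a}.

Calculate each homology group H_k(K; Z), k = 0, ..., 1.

H_0 = Z,  H_1 = 0.

Take the total order a < b on the vertex set. Then K (dimension 1) consists of the simplices:

  0-simplices (2): a, b
  1-simplices (1): ab

Hence C_0 ≅ Z^2, C_1 ≅ Z^1.

The boundary map ∂_1: C_1 → C_0 maps an edge to its endpoints' difference, ∂[p,q] = q − p. For instance
  ∂ab = b − a.
As a 2×1 matrix over Z this has rank 1, with invariant factors (1).

Computing H_k = (kernel of ∂_k) / (image of ∂_{k+1}):

  H_0: rank C_0 − rank ∂_1 = 2 − 1 = 1, and the invariant factors of ∂_1 are all 1, so H_0 ≅ Z.
  H_1: rank ker ∂_1 − rank ∂_2 = (1 − 1) − 0 = 0, and there is no ∂_2, so H_1 ≅ 0.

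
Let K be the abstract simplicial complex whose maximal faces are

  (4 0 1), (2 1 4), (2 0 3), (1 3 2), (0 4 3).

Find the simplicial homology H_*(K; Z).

Order the vertices as 0 < 1 < 2 < 3 < 4. Listing each simplex with vertices in this order, K has dimension 2 with simplices:

  0-simplices (5): [0], [1], [2], [3], [4]
  1-simplices (10): [0,1], [0,2], [0,3], [0,4], [1,2], [1,3], [1,4], [2,3], [2,4], [3,4]
  2-simplices (5): [0,1,4], [0,2,3], [0,3,4], [1,2,3], [1,2,4]

so the chain groups are C_0 ≅ Z^5, C_1 ≅ Z^10, C_2 ≅ Z^5.

∂_1: C_1 → C_0 is given by ∂[p,q] = [q] − [p].
The 5×10 boundary matrix has rank 4 and Smith normal form diag(1,1,1,1).

The boundary map ∂_2: C_2 → C_1 sends each 2-simplex [p,q,r] to [q,r] − [p,r] + [p,q]. For instance
  ∂[0,2,3] = [2,3] − [0,3] + [0,2],
  ∂[1,2,3] = [2,3] − [1,3] + [1,2].
The 10×5 boundary matrix has rank 5 and Smith normal form diag(1,1,1,1,1).

Computing H_k = (kernel of ∂_k) / (image of ∂_{k+1}):

  H_0: rank C_0 − rank ∂_1 = 5 − 4 = 1, and the invariant factors of ∂_1 are all 1, so H_0 ≅ Z.
  H_1: rank ker ∂_1 − rank ∂_2 = (10 − 4) − 5 = 1, and the invariant factors of ∂_2 are all 1, so H_1 ≅ Z.
  H_2: rank ker ∂_2 − rank ∂_3 = (5 − 5) − 0 = 0, and there is no ∂_3, so H_2 ≅ 0.

As a check, the Euler characteristic is 5 − 10 + 5 = 0, which agrees with 1 − 1 + 0 = 0.

H_0 = Z,  H_1 = Z,  H_2 = 0.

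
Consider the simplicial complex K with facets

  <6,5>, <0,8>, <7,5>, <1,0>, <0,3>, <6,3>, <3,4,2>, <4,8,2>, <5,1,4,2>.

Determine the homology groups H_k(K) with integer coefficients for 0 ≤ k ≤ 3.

H_0 ≅ Z,  H_1 ≅ Z^3,  H_2 = 0,  H_3 = 0.

Fix the vertex order 0 < 1 < 2 < 3 < 4 < 5 < 6 < 7 < 8 and write every simplex with vertices in increasing order. Then dim K = 3 and the simplices of K are:

  0-simplices (9): [0], [1], [2], [3], [4], [5], [6], [7], [8]
  1-simplices (16): [0,1], [0,3], [0,8], [1,2], [1,4], [1,5], [2,3], [2,4], [2,5], [2,8], [3,4], [3,6], [4,5], [4,8], [5,6], [5,7]
  2-simplices (6): [1,2,4], [1,2,5], [1,4,5], [2,3,4], [2,4,5], [2,4,8]
  3-simplices (1): [1,2,4,5]

giving chain groups C_0 ≅ Z^9, C_1 ≅ Z^16, C_2 ≅ Z^6, C_3 ≅ Z^1.

The boundary map ∂_1: C_1 → C_0 is given by ∂[p,q] = [q] − [p]. For instance
  ∂[1,5] = [5] − [1].
The 9×16 boundary matrix has rank 8 and Smith normal form diag(1,1,1,1,1,1,1,1).

∂_2: C_2 → C_1 maps a triangle to the signed sum of its edges. For instance
  ∂[2,4,5] = [4,5] − [2,5] + [2,4],
  ∂[1,2,5] = [2,5] − [1,5] + [1,2].
As a 16×6 matrix over Z this has rank 5, with invariant factors (1,1,1,1,1).

∂_3: C_3 → C_2 sends each 3-simplex σ to the alternating sum Σ_i (−1)^i (σ with its i-th vertex removed). For instance
  ∂[1,2,4,5] = [2,4,5] − [1,4,5] + [1,2,5] − [1,2,4].
This gives a 6×1 integer matrix of rank 1; reducing to Smith normal form yields diagonal entries (1).

Reading off H_k = ker ∂_k / im ∂_{k+1}:

  H_0: rank C_0 − rank ∂_1 = 9 − 8 = 1, and the invariant factors of ∂_1 are all 1, so H_0 = Z.
  H_1: rank ker ∂_1 − rank ∂_2 = (16 − 8) − 5 = 3, and the invariant factors of ∂_2 are all 1, so H_1 = Z^3.
  H_2: rank ker ∂_2 − rank ∂_3 = (6 − 5) − 1 = 0, and the invariant factors of ∂_3 are all 1, so H_2 = 0.
  H_3: rank ker ∂_3 − rank ∂_4 = (1 − 1) − 0 = 0, and there is no ∂_4, so H_3 = 0.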